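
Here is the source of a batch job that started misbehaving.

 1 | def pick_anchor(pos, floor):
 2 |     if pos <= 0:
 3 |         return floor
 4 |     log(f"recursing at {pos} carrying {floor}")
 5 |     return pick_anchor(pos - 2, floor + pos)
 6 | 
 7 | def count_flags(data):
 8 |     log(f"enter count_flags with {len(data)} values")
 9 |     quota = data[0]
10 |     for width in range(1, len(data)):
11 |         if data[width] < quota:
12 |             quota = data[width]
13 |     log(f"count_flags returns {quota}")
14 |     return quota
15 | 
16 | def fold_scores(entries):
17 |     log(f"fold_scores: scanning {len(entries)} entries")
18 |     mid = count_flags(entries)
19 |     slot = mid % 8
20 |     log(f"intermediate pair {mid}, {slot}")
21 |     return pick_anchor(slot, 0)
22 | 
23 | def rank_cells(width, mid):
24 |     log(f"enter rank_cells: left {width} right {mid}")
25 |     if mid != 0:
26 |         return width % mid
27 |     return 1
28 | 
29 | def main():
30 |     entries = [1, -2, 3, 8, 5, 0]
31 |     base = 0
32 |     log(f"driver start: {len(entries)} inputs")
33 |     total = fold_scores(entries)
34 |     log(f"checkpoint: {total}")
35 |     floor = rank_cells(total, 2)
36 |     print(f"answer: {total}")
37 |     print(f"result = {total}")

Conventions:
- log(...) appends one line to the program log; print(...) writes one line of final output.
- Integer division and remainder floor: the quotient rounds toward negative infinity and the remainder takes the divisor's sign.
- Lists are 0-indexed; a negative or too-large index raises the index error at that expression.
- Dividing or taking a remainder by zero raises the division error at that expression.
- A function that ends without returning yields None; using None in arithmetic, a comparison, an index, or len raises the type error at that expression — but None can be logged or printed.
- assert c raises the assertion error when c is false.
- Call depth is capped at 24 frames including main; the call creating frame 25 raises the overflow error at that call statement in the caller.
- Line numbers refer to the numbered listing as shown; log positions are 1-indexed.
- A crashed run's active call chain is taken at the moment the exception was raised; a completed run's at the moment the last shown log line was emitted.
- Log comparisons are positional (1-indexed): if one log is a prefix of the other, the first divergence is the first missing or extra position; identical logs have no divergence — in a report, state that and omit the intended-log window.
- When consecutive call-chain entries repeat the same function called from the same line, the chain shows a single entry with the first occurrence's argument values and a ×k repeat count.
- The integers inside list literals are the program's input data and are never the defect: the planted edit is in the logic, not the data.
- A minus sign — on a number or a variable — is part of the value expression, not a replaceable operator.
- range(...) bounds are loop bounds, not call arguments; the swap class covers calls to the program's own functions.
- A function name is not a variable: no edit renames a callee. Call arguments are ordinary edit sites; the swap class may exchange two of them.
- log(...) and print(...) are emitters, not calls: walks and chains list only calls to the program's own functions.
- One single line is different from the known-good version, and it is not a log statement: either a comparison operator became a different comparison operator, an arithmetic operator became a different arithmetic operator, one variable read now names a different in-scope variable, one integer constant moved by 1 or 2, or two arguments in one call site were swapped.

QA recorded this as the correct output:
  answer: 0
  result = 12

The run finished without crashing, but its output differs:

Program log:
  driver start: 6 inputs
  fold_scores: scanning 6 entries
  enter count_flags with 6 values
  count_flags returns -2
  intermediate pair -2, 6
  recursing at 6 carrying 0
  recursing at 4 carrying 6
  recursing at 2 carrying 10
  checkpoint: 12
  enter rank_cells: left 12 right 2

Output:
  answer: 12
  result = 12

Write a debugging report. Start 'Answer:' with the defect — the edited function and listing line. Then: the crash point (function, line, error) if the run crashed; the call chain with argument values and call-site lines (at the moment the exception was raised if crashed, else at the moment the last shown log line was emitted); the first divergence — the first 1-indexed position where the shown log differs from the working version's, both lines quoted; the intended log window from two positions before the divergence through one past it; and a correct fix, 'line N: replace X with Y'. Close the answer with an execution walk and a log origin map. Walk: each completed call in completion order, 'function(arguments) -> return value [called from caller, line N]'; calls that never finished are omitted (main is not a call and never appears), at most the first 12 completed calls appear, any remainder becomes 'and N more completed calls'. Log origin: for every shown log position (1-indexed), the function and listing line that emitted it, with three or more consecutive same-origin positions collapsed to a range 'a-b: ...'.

Answer: the defect is in main at line 36.
Core observation: Every logged value matches the working version; the printed result is what differs.
Call chain: main -> rank_cells(12, 2) (called at line 35).
First divergence: none — the logs agree in full.
Execution walk:
  count_flags([1, -2, 3, 8, 5, 0]) -> -2  [called from fold_scores, line 18]
  pick_anchor(0, 12) -> 12  [called from pick_anchor, line 5]
  pick_anchor(2, 10) -> 12  [called from pick_anchor, line 5]
  pick_anchor(4, 6) -> 12  [called from pick_anchor, line 5]
  pick_anchor(6, 0) -> 12  [called from fold_scores, line 21]
  fold_scores([1, -2, 3, 8, 5, 0]) -> 12  [called from main, line 33]
  rank_cells(12, 2) -> 0  [called from main, line 35]
Log origin:
  1: from main, line 32
  2: from fold_scores, line 17
  3: from count_flags, line 8
  4: from count_flags, line 13
  5: from fold_scores, line 20
  6-8: from pick_anchor, line 4
  9: from main, line 34
  10: from rank_cells, line 24
A correct fix: line 36: replace `total` with `floor`.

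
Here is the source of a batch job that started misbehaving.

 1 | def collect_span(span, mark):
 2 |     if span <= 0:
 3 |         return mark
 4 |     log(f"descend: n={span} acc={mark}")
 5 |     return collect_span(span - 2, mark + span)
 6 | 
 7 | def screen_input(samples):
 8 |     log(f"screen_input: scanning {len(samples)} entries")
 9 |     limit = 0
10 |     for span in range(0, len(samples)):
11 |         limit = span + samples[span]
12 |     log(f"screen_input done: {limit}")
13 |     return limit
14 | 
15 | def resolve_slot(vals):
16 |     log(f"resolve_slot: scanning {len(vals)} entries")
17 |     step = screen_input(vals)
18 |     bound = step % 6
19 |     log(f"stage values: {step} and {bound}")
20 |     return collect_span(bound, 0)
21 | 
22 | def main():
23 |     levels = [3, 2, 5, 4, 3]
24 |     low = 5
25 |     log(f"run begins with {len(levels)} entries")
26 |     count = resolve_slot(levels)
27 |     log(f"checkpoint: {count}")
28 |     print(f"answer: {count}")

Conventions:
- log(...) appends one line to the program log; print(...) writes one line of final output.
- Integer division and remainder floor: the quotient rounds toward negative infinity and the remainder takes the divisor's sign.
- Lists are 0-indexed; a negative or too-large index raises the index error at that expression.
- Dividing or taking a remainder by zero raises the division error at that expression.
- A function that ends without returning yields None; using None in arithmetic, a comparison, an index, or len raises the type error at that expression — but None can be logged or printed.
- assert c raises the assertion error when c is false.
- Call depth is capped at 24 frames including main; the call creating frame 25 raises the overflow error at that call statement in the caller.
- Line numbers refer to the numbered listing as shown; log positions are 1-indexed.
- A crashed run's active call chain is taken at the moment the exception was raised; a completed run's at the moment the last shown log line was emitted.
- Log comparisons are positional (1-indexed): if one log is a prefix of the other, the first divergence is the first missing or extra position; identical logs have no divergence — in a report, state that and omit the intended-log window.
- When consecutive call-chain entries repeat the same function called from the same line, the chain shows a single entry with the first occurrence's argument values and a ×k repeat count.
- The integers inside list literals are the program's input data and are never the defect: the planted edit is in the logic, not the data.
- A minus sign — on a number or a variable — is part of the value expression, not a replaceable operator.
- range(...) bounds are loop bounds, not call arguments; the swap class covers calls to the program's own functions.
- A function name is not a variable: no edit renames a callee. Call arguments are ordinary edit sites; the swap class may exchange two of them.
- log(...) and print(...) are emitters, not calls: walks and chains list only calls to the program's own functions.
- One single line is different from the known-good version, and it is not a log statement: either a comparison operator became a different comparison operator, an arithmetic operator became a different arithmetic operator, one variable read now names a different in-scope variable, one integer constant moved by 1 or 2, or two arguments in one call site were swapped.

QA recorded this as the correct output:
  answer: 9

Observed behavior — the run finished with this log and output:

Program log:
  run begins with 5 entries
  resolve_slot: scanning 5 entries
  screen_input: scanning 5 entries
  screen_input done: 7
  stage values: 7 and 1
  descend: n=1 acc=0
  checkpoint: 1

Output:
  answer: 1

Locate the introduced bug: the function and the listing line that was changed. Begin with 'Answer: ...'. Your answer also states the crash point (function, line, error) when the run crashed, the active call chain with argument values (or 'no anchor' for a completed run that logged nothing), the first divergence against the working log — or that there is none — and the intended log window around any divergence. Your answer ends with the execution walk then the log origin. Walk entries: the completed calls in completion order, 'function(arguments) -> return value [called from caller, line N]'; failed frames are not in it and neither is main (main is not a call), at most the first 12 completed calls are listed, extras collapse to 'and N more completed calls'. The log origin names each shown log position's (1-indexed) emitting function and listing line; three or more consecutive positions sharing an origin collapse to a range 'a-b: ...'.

Answer: the defect is in screen_input at line 11.
Core observation: The log first diverges at position 4: the faulty run prints 'screen_input done: 7' where the working version prints 'screen_input done: 17'.
Call chain: main.
First divergence: at position 4 the run shows 'screen_input done: 7' where the working version logs 'screen_input done: 17'.
Intended log window:
  2: resolve_slot: scanning 5 entries
  3: screen_input: scanning 5 entries
  4: screen_input done: 17
  5: stage values: 17 and 5
Execution walk:
  screen_input([3, 2, 5, 4, 3]) -> 7  [called from resolve_slot, line 17]
  collect_span(-1, 1) -> 1  [called from collect_span, line 5]
  collect_span(1, 0) -> 1  [called from resolve_slot, line 20]
  resolve_slot([3, 2, 5, 4, 3]) -> 1  [called from main, line 26]
Log line origins:
  1: emitted by main (line 25)
  2: emitted by resolve_slot (line 16)
  3: emitted by screen_input (line 8)
  4: emitted by screen_input (line 12)
  5: emitted by resolve_slot (line 19)
  6: emitted by collect_span (line 4)
  7: emitted by main (line 27)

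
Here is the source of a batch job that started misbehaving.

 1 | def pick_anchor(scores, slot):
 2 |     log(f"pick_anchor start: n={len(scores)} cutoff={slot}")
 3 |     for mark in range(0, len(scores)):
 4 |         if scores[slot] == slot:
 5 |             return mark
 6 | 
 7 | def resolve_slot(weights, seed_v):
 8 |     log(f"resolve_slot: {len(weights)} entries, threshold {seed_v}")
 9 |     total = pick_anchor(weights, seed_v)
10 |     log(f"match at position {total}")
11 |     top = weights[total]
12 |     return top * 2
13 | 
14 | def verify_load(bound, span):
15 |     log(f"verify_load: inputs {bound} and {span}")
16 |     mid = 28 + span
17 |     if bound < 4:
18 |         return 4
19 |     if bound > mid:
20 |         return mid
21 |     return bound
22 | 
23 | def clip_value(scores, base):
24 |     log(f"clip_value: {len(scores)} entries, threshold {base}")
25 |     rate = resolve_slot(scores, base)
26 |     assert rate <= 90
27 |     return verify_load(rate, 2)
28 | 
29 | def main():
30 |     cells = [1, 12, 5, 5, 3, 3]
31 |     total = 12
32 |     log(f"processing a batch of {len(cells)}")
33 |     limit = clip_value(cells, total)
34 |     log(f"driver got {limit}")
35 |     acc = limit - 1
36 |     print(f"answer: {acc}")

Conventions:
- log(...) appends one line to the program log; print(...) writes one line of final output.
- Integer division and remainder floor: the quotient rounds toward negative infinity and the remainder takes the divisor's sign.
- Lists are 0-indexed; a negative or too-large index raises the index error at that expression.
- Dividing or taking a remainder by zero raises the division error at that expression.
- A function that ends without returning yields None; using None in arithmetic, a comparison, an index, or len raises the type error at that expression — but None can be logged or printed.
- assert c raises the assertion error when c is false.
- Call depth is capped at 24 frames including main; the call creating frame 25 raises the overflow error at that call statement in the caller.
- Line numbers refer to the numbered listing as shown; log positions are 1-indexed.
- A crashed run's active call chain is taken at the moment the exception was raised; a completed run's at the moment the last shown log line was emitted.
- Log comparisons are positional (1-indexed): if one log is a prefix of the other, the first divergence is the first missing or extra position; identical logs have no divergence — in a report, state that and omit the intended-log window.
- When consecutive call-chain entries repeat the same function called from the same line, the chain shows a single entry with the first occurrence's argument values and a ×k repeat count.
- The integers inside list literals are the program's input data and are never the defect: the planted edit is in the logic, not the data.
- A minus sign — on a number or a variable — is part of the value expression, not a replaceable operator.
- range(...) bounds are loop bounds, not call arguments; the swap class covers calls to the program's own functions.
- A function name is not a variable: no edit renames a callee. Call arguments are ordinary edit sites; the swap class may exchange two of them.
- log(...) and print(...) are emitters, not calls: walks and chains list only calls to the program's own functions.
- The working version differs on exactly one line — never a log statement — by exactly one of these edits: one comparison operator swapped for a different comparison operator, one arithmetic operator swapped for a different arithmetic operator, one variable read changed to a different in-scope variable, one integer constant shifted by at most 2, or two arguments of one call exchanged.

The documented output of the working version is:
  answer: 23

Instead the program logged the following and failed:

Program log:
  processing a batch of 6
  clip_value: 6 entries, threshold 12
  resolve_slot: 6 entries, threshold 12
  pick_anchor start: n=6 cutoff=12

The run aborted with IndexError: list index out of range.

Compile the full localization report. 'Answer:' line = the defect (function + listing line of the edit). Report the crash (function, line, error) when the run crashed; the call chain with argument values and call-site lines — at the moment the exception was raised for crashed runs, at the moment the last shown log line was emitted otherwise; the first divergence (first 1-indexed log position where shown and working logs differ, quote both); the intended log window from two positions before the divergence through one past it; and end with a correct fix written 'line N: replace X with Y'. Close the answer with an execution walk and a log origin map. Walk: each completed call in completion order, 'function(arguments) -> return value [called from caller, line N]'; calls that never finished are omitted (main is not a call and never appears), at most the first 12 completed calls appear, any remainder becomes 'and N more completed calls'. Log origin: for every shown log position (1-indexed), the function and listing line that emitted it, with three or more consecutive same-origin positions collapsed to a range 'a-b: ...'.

Answer: the defect is in pick_anchor at line 4.
Core observation: The faulty run's log stops after 4 lines; the working version's next line would be 'match at position 1'.
Crash: pick_anchor, line 4, IndexError.
Call chain: main -> clip_value([1, 12, 5, 5, 3, 3], 12) (called at line 33) -> resolve_slot([1, 12, 5, 5, 3, 3], 12) (called at line 25) -> pick_anchor([1, 12, 5, 5, 3, 3], 12) (called at line 9).
First divergence: position 5; the shown log stops at 4 lines while the working version next logs 'match at position 1'.
Intended log window:
  3: resolve_slot: 6 entries, threshold 12
  4: pick_anchor start: n=6 cutoff=12
  5: match at position 1
  6: verify_load: inputs 24 and 2
Execution walk:
  (no call completed)
Log origins:
  1: from main, line 32
  2: from clip_value, line 24
  3: from resolve_slot, line 8
  4: from pick_anchor, line 2
A correct fix: line 4: replace `scores[slot]` with `scores[mark]`.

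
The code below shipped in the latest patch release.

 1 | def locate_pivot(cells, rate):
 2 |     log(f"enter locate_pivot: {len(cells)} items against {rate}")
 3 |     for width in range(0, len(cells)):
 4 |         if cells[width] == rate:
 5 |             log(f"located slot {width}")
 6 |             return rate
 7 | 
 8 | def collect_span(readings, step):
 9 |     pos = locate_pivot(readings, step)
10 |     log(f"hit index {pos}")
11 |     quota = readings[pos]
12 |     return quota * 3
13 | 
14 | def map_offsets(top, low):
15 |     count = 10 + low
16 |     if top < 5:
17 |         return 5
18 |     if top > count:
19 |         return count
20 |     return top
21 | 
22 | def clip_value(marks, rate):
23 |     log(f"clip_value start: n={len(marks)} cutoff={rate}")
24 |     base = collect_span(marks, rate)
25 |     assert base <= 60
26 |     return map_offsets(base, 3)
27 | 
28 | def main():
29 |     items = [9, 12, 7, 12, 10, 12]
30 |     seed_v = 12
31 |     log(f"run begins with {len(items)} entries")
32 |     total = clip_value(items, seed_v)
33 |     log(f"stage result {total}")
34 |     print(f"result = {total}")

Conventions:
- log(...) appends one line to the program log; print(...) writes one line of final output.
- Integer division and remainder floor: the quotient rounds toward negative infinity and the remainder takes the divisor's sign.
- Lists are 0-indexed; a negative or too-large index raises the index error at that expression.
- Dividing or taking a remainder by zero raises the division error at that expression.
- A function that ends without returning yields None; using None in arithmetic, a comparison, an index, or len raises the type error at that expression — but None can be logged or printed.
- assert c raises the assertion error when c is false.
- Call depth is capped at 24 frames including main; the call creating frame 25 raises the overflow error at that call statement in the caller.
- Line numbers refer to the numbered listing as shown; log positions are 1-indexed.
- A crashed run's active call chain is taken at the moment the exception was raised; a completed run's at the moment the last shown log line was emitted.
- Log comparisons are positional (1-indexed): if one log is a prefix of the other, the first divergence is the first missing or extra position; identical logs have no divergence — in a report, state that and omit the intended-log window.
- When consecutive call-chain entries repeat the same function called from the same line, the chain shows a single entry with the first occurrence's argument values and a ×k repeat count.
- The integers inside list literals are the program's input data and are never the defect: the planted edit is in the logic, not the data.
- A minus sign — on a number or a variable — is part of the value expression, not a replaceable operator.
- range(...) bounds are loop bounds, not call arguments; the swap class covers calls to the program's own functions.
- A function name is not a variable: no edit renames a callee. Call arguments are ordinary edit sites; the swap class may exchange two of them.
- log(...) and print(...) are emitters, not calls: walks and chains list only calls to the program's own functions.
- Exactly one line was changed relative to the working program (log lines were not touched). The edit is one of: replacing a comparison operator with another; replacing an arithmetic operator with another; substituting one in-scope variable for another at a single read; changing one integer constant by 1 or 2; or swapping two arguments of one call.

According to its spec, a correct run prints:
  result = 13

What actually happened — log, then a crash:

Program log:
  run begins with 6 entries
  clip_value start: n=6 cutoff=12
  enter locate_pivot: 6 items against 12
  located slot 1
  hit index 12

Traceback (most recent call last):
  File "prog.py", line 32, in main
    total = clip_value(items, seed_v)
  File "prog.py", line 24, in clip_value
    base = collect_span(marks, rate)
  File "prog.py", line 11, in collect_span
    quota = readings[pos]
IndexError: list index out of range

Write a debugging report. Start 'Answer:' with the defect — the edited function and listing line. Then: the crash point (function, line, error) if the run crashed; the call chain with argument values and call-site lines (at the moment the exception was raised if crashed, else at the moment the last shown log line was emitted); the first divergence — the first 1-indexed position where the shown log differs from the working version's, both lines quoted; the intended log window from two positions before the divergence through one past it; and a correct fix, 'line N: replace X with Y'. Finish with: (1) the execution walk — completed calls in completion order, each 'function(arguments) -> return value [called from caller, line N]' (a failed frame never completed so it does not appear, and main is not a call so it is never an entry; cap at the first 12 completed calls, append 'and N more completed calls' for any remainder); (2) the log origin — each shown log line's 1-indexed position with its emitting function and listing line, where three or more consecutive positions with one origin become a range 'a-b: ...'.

Answer: the defect is in locate_pivot at line 6.
The tell: The earliest visible damage is log position 5 — 'hit index 12' rather than the intended 'hit index 1'.
Crash: collect_span, line 11, IndexError.
Call chain: main -> clip_value([9, 12, 7, 12, 10, 12], 12) (called at line 32) -> collect_span([9, 12, 7, 12, 10, 12], 12) (called at line 24).
First divergence: position 5 — the shown line 'hit index 12' should read 'hit index 1'.
Intended log window:
  3: enter locate_pivot: 6 items against 12
  4: located slot 1
  5: hit index 1
  6: stage result 13
Execution walk:
  locate_pivot([9, 12, 7, 12, 10, 12], 12) -> 12  [called from collect_span, line 9]
Origin of each log line:
  1 — main, line 31
  2 — clip_value, line 23
  3 — locate_pivot, line 2
  4 — locate_pivot, line 5
  5 — collect_span, line 10
A correct fix: line 6: replace `rate` with `width`.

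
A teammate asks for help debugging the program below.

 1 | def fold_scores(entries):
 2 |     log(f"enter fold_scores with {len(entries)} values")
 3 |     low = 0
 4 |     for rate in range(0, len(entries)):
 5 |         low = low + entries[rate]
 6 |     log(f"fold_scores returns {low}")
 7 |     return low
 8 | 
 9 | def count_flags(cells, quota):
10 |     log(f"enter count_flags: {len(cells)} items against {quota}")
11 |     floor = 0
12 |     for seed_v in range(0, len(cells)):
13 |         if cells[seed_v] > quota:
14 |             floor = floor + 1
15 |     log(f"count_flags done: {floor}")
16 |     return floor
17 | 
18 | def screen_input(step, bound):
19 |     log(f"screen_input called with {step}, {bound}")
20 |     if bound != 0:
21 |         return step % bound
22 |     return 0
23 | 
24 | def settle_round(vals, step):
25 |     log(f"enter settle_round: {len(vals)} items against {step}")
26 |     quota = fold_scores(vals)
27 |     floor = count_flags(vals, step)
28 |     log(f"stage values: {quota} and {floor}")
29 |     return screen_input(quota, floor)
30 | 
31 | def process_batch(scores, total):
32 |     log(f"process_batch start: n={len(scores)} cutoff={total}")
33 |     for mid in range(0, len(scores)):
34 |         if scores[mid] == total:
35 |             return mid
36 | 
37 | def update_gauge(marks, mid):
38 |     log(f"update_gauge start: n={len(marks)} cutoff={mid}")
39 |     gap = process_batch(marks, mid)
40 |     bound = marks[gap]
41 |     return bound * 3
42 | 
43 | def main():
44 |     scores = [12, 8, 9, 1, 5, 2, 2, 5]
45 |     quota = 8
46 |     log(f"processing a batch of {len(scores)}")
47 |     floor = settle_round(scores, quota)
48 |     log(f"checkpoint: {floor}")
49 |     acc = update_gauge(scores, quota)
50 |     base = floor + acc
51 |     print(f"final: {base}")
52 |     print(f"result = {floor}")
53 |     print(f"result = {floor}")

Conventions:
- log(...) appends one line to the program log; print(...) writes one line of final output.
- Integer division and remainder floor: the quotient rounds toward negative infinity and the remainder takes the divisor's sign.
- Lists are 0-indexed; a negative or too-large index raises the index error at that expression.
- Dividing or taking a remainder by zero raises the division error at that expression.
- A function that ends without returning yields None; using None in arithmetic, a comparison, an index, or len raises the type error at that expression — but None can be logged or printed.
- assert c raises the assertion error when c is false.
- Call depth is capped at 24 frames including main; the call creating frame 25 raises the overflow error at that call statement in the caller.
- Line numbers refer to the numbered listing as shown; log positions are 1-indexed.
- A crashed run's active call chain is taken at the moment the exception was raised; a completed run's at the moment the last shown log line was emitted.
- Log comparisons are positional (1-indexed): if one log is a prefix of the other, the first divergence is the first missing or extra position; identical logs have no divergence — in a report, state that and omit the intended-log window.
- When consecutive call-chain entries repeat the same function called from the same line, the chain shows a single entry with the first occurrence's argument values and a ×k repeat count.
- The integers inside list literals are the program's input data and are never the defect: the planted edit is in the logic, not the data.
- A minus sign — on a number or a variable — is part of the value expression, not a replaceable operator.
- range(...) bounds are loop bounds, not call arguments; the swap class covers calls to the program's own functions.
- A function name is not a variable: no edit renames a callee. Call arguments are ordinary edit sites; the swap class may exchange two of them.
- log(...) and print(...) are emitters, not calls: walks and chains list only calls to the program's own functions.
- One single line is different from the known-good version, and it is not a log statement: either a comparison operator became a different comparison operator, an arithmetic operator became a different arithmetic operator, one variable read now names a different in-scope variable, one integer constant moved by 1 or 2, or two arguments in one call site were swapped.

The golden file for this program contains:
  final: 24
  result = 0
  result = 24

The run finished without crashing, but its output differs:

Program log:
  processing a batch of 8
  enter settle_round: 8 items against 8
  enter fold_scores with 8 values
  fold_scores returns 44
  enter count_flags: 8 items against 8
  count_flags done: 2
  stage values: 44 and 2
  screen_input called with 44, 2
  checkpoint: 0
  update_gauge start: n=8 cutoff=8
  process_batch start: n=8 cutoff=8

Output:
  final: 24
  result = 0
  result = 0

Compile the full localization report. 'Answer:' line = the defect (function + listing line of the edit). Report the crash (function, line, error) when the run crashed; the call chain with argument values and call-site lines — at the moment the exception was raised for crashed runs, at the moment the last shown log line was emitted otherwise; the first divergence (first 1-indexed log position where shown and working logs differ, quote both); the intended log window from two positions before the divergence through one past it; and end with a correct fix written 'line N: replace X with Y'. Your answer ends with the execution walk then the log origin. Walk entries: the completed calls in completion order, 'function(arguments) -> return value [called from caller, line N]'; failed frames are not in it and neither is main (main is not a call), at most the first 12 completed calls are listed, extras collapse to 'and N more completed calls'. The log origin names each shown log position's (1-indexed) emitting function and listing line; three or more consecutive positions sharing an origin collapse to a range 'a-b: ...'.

Answer: the defect is in main at line 53.
The tell: The logs agree in full; only the final output differs.
Call chain: main -> update_gauge([12, 8, 9, 1, 5, 2, 2, 5], 8) (called at line 49) -> process_batch([12, 8, 9, 1, 5, 2, 2, 5], 8) (called at line 39).
First divergence: none (the log streams are identical).
Execution walk:
  fold_scores([12, 8, 9, 1, 5, 2, 2, 5]) -> 44  [called from settle_round, line 26]
  count_flags([12, 8, 9, 1, 5, 2, 2, 5], 8) -> 2  [called from settle_round, line 27]
  screen_input(44, 2) -> 0  [called from settle_round, line 29]
  settle_round([12, 8, 9, 1, 5, 2, 2, 5], 8) -> 0  [called from main, line 47]
  process_batch([12, 8, 9, 1, 5, 2, 2, 5], 8) -> 1  [called from update_gauge, line 39]
  update_gauge([12, 8, 9, 1, 5, 2, 2, 5], 8) -> 24  [called from main, line 49]
Log line origins:
  1: emitted by main (line 46)
  2: emitted by settle_round (line 25)
  3: emitted by fold_scores (line 2)
  4: emitted by fold_scores (line 6)
  5: emitted by count_flags (line 10)
  6: emitted by count_flags (line 15)
  7: emitted by settle_round (line 28)
  8: emitted by screen_input (line 19)
  9: emitted by main (line 48)
  10: emitted by update_gauge (line 38)
  11: emitted by process_batch (line 32)
A correct fix: line 53: replace `floor` with `acc`.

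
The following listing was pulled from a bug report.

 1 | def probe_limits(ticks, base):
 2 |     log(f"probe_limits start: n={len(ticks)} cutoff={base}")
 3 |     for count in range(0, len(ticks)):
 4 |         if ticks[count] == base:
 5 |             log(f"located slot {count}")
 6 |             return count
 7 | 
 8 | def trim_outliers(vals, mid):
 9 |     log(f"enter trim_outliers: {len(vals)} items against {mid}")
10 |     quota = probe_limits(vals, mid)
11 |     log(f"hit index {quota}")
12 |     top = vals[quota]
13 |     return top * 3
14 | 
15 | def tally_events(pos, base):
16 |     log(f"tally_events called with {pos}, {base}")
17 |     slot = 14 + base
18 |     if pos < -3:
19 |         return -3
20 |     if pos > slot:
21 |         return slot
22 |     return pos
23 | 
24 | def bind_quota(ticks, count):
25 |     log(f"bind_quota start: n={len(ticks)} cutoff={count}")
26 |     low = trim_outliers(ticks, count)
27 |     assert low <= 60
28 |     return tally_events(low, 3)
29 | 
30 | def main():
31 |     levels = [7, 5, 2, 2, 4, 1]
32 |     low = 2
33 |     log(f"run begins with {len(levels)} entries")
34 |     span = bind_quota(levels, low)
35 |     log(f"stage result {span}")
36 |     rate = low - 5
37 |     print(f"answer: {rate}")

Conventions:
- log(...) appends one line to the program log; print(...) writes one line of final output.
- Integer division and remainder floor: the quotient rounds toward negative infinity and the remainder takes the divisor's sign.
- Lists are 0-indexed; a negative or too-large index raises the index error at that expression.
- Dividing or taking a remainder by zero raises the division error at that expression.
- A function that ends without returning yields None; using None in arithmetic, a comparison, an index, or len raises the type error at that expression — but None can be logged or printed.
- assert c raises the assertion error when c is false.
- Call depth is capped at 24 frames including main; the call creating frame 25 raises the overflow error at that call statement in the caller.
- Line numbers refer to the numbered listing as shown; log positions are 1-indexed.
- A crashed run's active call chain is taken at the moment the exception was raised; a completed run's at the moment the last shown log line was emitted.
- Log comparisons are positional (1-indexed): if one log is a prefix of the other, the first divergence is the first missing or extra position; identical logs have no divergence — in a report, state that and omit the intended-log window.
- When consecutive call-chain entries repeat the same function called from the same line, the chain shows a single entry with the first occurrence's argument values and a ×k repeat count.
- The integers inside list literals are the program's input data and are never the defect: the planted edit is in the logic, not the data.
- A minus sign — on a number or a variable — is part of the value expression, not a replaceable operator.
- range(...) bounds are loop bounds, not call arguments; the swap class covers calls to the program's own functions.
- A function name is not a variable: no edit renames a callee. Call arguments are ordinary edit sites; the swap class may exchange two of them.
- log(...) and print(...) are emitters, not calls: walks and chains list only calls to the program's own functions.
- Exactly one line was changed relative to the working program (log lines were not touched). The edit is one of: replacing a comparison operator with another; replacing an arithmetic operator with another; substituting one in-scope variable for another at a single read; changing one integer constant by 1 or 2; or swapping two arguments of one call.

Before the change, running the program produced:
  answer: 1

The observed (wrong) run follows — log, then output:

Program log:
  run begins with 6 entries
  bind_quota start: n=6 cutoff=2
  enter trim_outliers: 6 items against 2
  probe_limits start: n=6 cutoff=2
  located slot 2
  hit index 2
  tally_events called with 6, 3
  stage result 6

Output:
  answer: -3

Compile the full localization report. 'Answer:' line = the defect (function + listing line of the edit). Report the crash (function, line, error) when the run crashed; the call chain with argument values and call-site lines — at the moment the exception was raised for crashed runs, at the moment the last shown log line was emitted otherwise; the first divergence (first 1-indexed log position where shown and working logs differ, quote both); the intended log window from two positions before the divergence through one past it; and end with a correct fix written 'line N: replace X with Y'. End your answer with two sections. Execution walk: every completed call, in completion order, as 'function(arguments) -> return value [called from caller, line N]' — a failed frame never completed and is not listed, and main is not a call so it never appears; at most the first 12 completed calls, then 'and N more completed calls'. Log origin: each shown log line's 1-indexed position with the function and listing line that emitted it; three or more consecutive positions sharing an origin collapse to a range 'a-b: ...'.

Answer: the defect is in main at line 36.
Key fact: Nothing in the log betrays the bug — only the output does.
Call chain: main.
First divergence: none — the logs agree in full.
Execution walk:
  probe_limits([7, 5, 2, 2, 4, 1], 2) -> 2  [called from trim_outliers, line 10]
  trim_outliers([7, 5, 2, 2, 4, 1], 2) -> 6  [called from bind_quota, line 26]
  tally_events(6, 3) -> 6  [called from bind_quota, line 28]
  bind_quota([7, 5, 2, 2, 4, 1], 2) -> 6  [called from main, line 34]
Log line origins:
  1: emitted by main (line 33)
  2: emitted by bind_quota (line 25)
  3: emitted by trim_outliers (line 9)
  4: emitted by probe_limits (line 2)
  5: emitted by probe_limits (line 5)
  6: emitted by trim_outliers (line 11)
  7: emitted by tally_events (line 16)
  8: emitted by main (line 35)
A correct fix: line 36: replace `low` with `span`.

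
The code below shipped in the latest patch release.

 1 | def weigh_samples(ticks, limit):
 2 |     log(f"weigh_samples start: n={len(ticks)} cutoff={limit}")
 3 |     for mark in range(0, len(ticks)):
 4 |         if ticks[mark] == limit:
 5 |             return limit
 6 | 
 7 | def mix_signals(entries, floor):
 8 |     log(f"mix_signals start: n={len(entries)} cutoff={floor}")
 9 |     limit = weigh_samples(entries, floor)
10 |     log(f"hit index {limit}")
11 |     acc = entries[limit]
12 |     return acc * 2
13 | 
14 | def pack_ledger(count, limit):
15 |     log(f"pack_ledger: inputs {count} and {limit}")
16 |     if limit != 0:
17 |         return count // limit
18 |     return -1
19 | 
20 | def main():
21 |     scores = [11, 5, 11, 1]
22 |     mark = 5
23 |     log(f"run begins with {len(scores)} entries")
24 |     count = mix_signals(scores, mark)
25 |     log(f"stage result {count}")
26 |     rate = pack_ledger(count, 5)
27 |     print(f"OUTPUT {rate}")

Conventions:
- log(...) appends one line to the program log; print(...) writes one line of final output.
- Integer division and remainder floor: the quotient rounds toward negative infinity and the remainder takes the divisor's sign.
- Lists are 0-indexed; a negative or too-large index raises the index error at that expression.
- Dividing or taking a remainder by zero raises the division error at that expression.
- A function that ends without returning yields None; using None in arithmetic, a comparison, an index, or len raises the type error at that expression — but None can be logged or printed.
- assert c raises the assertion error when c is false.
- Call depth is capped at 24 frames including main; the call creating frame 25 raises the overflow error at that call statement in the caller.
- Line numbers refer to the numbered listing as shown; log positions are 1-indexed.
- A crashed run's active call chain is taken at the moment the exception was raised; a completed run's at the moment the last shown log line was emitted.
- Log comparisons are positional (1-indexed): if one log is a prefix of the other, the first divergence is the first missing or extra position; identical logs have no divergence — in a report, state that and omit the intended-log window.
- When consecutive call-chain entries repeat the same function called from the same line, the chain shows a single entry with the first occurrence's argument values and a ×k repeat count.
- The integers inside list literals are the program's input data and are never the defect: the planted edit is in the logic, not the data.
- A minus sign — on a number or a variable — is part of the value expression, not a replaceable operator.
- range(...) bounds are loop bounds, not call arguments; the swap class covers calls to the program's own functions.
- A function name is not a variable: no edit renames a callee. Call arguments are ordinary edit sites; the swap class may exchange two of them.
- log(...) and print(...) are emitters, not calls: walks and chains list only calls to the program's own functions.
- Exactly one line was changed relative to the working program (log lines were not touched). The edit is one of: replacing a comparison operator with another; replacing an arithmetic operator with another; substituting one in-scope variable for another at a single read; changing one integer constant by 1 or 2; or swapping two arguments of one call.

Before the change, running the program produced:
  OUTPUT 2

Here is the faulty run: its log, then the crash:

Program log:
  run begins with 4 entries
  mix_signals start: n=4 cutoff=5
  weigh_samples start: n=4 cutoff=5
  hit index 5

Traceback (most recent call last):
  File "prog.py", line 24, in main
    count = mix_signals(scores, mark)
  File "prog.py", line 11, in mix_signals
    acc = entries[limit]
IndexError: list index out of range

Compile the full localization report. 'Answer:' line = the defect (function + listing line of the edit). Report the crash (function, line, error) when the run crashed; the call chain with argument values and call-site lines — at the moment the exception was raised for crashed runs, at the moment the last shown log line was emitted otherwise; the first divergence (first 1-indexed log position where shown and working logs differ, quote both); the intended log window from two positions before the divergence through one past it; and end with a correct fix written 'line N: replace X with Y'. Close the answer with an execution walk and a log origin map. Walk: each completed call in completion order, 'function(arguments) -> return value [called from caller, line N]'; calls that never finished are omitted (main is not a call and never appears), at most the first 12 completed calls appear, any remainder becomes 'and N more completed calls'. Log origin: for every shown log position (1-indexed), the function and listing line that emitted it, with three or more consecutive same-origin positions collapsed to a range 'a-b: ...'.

Answer: the defect is in weigh_samples at line 5.
Core observation: The log first diverges at position 4: the faulty run prints 'hit index 5' where the working version prints 'hit index 1'.
Crash: mix_signals, line 11, IndexError.
Call chain: main -> mix_signals([11, 5, 11, 1], 5) (called at line 24).
First divergence: position 4 — the shown line 'hit index 5' should read 'hit index 1'.
Intended log window:
  2: mix_signals start: n=4 cutoff=5
  3: weigh_samples start: n=4 cutoff=5
  4: hit index 1
  5: stage result 10
Execution walk:
  weigh_samples([11, 5, 11, 1], 5) -> 5  [called from mix_signals, line 9]
Log origin:
  1: logged in main at line 23
  2: logged in mix_signals at line 8
  3: logged in weigh_samples at line 2
  4: logged in mix_signals at line 10
A correct fix: line 5: replace `limit` with `mark`.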